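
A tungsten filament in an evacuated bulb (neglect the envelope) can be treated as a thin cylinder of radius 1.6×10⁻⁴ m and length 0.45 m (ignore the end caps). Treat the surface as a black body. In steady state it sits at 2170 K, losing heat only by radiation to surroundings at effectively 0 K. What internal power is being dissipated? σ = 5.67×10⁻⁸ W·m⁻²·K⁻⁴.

P ≈ 569 W

Steady state: P = εσA T⁴.
A = 2πrL = 4.524×10⁻⁴ m²; T⁴ = (2170)⁴ = 2.217×10¹³ K⁴.
P = 1.0 × 5.67×10⁻⁸ × 4.524×10⁻⁴ × 2.217×10¹³.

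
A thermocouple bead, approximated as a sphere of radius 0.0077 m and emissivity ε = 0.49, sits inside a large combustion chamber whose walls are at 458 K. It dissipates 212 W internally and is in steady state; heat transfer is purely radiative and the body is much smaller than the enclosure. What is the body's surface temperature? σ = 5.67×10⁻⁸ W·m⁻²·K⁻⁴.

For a small grey body in a large enclosure, net radiated power = εσA(T⁴ − T_w⁴).
Steady state: P = εσA(T⁴ − T_w⁴) with A = 4πr² = 7.451×10⁻⁴ m².
T⁴ = P/(εσA) + T_w⁴ = 212/(0.49·5.67×10⁻⁸·7.451×10⁻⁴) + (458)⁴
    = 1.024×10¹³ + 4.400×10¹⁰ = 1.029×10¹³ K⁴.

T ≈ 1790 K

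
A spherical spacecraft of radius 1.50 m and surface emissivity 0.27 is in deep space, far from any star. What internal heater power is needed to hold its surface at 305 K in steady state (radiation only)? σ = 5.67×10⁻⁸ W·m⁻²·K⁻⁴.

P ≈ 3750 W

P = εσ·4πr²·T⁴.
4πr² = 28.27 m²; T⁴ = 8.654×10⁹ K⁴.
P = 0.27·5.67×10⁻⁸·28.27·8.654×10⁹.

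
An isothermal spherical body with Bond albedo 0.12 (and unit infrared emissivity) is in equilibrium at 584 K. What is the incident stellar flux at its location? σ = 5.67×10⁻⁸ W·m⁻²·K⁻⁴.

(1−a)S·πr² = σ·4πr²·T⁴ ⇒ S = 4σT⁴/(1−a).
S = 4·5.67×10⁻⁸·1.163×10¹¹/0.880.

S ≈ 30000 W/m²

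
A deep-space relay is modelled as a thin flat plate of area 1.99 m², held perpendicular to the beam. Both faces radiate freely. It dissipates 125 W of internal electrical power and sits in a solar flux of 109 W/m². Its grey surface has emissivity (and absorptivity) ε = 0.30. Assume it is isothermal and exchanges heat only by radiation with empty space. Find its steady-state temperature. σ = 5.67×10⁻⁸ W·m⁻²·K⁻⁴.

At steady state, absorbed solar power + internal power = radiated power.
Absorbed: α·S·A_cross = 0.30·109·1.990 = 65.07 W (cross-section A).
Total input = 65.07 + 125 = 190.1 W.
Radiated: εσ·A_surf·T⁴ with A_surf = 2A = 3.980 m².
T⁴ = 190.1/(0.30·5.67×10⁻⁸·3.980) = 2.808×10⁹ K⁴.

T ≈ 230 K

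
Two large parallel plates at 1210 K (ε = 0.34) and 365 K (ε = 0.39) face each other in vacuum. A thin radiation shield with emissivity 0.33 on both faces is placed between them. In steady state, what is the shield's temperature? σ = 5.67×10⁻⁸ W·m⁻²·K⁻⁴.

T_s ≈ 1010 K

In steady state the net flux on the hot side equals that on the cold side.
σ(T₁⁴−T_s⁴)/D₁ = σ(T_s⁴−T₂⁴)/D₂, with D₁ = 1/ε₁+1/ε_s−1 = 4.971, D₂ = 1/ε_s+1/ε₂−1 = 4.594.
Solve for T_s⁴: T_s⁴ = (D₂·T₁⁴ + D₁·T₂⁴)/(D₁+D₂) = 1.039×10¹² K⁴.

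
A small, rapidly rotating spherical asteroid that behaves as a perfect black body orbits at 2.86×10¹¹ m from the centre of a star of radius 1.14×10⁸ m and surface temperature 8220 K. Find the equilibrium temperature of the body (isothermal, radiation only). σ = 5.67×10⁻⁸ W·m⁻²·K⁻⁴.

The star's surface emits σT_*⁴; at distance d the flux is S = σT_*⁴(R_*/d)².
S = 5.67×10⁻⁸·(8220)⁴·(1.14×10⁸/2.86×10¹¹)² = 41.13 W/m².
For an isothermal sphere T⁴ = (1−a)S/(4σ) = 1.813×10⁸ K⁴.

T ≈ 116 K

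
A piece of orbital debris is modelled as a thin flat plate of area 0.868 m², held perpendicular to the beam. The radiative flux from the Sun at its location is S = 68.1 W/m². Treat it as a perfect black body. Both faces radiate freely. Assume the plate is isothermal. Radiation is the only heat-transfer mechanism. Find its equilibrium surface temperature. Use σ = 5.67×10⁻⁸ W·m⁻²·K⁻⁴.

T ≈ 157 K

At equilibrium, absorbed power = emitted power.
Absorbing cross-section = A = 0.8680 m²; emitting surface = 2A = 1.736 m² (ratio 2).
S·A_cross = εσ·A_surf·T⁴  ⇒  T⁴ = S/(2σ).
T⁴ = 1.00·68.1/(2·5.67×10⁻⁸) = 6.005×10⁸ K⁴.
T = (6.005×10⁸)^(1/4).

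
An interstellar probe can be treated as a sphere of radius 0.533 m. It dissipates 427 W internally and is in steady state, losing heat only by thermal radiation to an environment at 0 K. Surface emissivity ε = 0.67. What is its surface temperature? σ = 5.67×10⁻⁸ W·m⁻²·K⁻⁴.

T ≈ 237 K

Steady state: internal power = radiated power, P = εσA T⁴.
Radiating area A = 4πr² = 3.570 m².
T⁴ = P/(εσA) = 427/(0.67·5.67×10⁻⁸·3.570) = 3.149×10⁹ K⁴.
T = (3.149×10⁹)^(1/4).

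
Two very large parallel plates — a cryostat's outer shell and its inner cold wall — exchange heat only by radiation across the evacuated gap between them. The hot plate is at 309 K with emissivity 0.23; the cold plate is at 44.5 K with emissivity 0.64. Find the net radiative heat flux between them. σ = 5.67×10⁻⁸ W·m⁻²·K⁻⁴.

q ≈ 105 W/m²

For two infinite grey parallel plates, q = σ(T₁⁴ − T₂⁴)/(1/ε₁ + 1/ε₂ − 1).
T₁⁴ − T₂⁴ = 9.117×10⁹ − 3.921×10⁶ = 9.113×10⁹ K⁴.
1/ε₁ + 1/ε₂ − 1 = 4.348 + 1.562 − 1 = 4.910.
q = 5.67×10⁻⁸ × 9.113×10⁹ / 4.910.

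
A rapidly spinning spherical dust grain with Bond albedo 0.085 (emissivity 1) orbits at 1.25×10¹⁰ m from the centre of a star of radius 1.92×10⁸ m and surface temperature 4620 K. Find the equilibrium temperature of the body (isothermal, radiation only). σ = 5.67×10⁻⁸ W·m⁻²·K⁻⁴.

The star's surface emits σT_*⁴; at distance d the flux is S = σT_*⁴(R_*/d)².
S = 5.67×10⁻⁸·(4620)⁴·(1.92×10⁸/1.25×10¹⁰)² = 6094 W/m².
For an isothermal sphere T⁴ = (1−a)S/(4σ) = 2.459×10¹⁰ K⁴.

T ≈ 396 K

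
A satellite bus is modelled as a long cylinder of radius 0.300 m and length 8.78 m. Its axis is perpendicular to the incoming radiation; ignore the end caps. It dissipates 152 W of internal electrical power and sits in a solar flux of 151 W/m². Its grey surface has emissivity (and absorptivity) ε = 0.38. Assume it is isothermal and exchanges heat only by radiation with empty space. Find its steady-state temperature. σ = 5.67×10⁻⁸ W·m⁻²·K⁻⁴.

T ≈ 189 K

At steady state, absorbed solar power + internal power = radiated power.
Absorbed: α·S·A_cross = 0.38·151·5.268 = 302.3 W (cross-section 2rL).
Total input = 302.3 + 152 = 454.3 W.
Radiated: εσ·A_surf·T⁴ with A_surf = 2πrL = 16.55 m².
T⁴ = 454.3/(0.38·5.67×10⁻⁸·16.55) = 1.274×10⁹ K⁴.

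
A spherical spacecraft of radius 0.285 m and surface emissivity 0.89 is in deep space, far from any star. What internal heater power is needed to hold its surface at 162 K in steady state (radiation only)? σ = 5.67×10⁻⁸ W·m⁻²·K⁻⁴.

P ≈ 35.5 W

P = εσ·4πr²·T⁴.
4πr² = 1.021 m²; T⁴ = 6.887×10⁸ K⁴.
P = 0.89·5.67×10⁻⁸·1.021·6.887×10⁸.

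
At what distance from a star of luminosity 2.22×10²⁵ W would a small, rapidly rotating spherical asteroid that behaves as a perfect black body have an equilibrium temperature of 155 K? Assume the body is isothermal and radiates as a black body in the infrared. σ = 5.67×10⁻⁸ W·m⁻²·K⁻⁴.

For an isothermal black-emitting sphere, (1−a)S·πr² = σ·4πr²·T⁴ ⇒ S = 4σT⁴/(1−a).
S = 4·5.67×10⁻⁸·(155)⁴/1.00 = 130.9 W/m².
Flux falls as S = L/(4πd²), so d = √(L/(4πS)) = √(2.22×10²⁵/(4π·130.9)).

d ≈ 1.16×10¹¹ m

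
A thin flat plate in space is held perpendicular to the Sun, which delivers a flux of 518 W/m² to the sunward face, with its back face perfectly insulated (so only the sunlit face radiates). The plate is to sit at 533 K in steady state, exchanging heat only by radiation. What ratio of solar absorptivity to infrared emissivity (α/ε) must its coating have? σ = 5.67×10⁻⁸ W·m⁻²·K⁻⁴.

Balance: αS·A = εσ·1A·T⁴ ⇒ α/ε = σT⁴/S.
α/ε = 5.67×10⁻⁸·(533)⁴/518 = 5.67×10⁻⁸·8.071×10¹⁰/518.

α/ε ≈ 8.83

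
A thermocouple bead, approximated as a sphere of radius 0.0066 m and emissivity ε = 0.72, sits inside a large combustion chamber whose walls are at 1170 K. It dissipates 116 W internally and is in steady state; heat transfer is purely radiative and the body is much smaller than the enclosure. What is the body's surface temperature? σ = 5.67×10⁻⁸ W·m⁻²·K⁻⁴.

For a small grey body in a large enclosure, net radiated power = εσA(T⁴ − T_w⁴).
Steady state: P = εσA(T⁴ − T_w⁴) with A = 4πr² = 5.474×10⁻⁴ m².
T⁴ = P/(εσA) + T_w⁴ = 116/(0.72·5.67×10⁻⁸·5.474×10⁻⁴) + (1170)⁴
    = 5.191×10¹² + 1.874×10¹² = 7.065×10¹² K⁴.

T ≈ 1630 K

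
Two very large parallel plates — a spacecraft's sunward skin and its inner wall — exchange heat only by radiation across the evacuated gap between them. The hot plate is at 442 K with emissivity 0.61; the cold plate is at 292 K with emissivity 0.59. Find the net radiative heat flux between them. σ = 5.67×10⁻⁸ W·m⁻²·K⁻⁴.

For two infinite grey parallel plates, q = σ(T₁⁴ − T₂⁴)/(1/ε₁ + 1/ε₂ − 1).
T₁⁴ − T₂⁴ = 3.817×10¹⁰ − 7.270×10⁹ = 3.090×10¹⁰ K⁴.
1/ε₁ + 1/ε₂ − 1 = 1.639 + 1.695 − 1 = 2.334.
q = 5.67×10⁻⁸ × 3.090×10¹⁰ / 2.334.

q ≈ 751 W/m²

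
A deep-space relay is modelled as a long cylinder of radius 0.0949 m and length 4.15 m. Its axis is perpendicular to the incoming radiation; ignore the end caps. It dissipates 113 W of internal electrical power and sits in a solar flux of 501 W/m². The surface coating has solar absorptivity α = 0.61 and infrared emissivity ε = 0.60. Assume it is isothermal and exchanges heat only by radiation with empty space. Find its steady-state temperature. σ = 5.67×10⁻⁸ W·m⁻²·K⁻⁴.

At steady state, absorbed solar power + internal power = radiated power.
Absorbed: α·S·A_cross = 0.61·501·0.7877 = 240.7 W (cross-section 2rL).
Total input = 240.7 + 113 = 353.7 W.
Radiated: εσ·A_surf·T⁴ with A_surf = 2πrL = 2.475 m².
T⁴ = 353.7/(0.60·5.67×10⁻⁸·2.475) = 4.202×10⁹ K⁴.

T ≈ 255 K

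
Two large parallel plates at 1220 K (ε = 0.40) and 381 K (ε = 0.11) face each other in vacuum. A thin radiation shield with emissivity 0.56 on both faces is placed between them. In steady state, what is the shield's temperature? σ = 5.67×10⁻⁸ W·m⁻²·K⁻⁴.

In steady state the net flux on the hot side equals that on the cold side.
σ(T₁⁴−T_s⁴)/D₁ = σ(T_s⁴−T₂⁴)/D₂, with D₁ = 1/ε₁+1/ε_s−1 = 3.286, D₂ = 1/ε_s+1/ε₂−1 = 9.877.
Solve for T_s⁴: T_s⁴ = (D₂·T₁⁴ + D₁·T₂⁴)/(D₁+D₂) = 1.668×10¹² K⁴.

T_s ≈ 1140 K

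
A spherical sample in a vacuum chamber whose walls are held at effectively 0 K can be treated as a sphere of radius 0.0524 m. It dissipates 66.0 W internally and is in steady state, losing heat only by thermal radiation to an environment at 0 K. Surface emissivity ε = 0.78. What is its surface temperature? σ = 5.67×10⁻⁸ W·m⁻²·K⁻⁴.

T ≈ 456 K

Steady state: internal power = radiated power, P = εσA T⁴.
Radiating area A = 4πr² = 0.03450 m².
T⁴ = P/(εσA) = 66.0/(0.78·5.67×10⁻⁸·0.03450) = 4.325×10¹⁰ K⁴.
T = (4.325×10¹⁰)^(1/4).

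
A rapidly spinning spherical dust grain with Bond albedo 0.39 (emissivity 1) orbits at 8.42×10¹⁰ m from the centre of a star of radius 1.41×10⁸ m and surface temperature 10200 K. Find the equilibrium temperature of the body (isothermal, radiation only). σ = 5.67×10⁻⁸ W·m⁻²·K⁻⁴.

T ≈ 261 K

The star's surface emits σT_*⁴; at distance d the flux is S = σT_*⁴(R_*/d)².
S = 5.67×10⁻⁸·(10200)⁴·(1.41×10⁸/8.42×10¹⁰)² = 1721 W/m².
For an isothermal sphere T⁴ = (1−a)S/(4σ) = 4.629×10⁹ K⁴.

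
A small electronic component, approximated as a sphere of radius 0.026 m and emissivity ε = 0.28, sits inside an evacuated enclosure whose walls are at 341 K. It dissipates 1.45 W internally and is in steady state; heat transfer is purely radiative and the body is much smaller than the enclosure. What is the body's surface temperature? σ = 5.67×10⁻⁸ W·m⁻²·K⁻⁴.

T ≈ 395 K

For a small grey body in a large enclosure, net radiated power = εσA(T⁴ − T_w⁴).
Steady state: P = εσA(T⁴ − T_w⁴) with A = 4πr² = 0.008495 m².
T⁴ = P/(εσA) + T_w⁴ = 1.45/(0.28·5.67×10⁻⁸·0.008495) + (341)⁴
    = 1.075×10¹⁰ + 1.352×10¹⁰ = 2.427×10¹⁰ K⁴.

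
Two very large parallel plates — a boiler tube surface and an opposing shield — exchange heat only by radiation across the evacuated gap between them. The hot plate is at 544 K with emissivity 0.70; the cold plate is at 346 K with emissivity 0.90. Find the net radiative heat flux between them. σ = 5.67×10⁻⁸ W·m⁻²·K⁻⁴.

For two infinite grey parallel plates, q = σ(T₁⁴ − T₂⁴)/(1/ε₁ + 1/ε₂ − 1).
T₁⁴ − T₂⁴ = 8.758×10¹⁰ − 1.433×10¹⁰ = 7.325×10¹⁰ K⁴.
1/ε₁ + 1/ε₂ − 1 = 1.429 + 1.111 − 1 = 1.540.
q = 5.67×10⁻⁸ × 7.325×10¹⁰ / 1.540.

q ≈ 2700 W/m²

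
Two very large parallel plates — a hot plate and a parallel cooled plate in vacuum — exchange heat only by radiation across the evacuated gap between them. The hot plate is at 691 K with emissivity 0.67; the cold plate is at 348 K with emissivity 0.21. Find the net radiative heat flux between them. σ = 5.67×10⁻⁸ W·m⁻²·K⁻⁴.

For two infinite grey parallel plates, q = σ(T₁⁴ − T₂⁴)/(1/ε₁ + 1/ε₂ − 1).
T₁⁴ − T₂⁴ = 2.280×10¹¹ − 1.467×10¹⁰ = 2.133×10¹¹ K⁴.
1/ε₁ + 1/ε₂ − 1 = 1.493 + 4.762 − 1 = 5.254.
q = 5.67×10⁻⁸ × 2.133×10¹¹ / 5.254.

q ≈ 2300 W/m²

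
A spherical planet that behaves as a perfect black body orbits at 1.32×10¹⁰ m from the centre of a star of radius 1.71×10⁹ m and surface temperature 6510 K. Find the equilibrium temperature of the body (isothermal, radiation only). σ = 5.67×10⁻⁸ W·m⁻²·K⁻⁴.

The star's surface emits σT_*⁴; at distance d the flux is S = σT_*⁴(R_*/d)².
S = 5.67×10⁻⁸·(6510)⁴·(1.71×10⁹/1.32×10¹⁰)² = 1.709×10⁶ W/m².
For an isothermal sphere T⁴ = (1−a)S/(4σ) = 7.535×10¹² K⁴.

T ≈ 1660 K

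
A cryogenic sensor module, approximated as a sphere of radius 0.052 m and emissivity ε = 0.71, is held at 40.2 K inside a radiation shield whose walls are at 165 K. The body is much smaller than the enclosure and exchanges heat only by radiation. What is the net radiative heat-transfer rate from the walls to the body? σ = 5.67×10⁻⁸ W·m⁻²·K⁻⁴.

P_net ≈ 1.01 W

For a small grey body in a large enclosure: P_net = εσA(T_body⁴ − T_wall⁴).
A = 4πr² = 0.03398 m²; T_body⁴ − T_wall⁴ = 2.612×10⁶ − 7.412×10⁸ = -7.386×10⁸ K⁴.
|P_net| = 0.71·5.67×10⁻⁸·0.03398·7.386×10⁸.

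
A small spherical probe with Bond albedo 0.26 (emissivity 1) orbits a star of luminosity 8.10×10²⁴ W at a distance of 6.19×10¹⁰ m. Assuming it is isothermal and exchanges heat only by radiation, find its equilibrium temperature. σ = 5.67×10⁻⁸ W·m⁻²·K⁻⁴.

T ≈ 153 K

First find the stellar flux at distance d: S = L/(4πd²) = 8.10×10²⁴/(4π·(6.19×10¹⁰)²) = 168.2 W/m².
For an isothermal sphere, absorbed (1−a)S·πr² = emitted σ·4πr²·T⁴, so T⁴ = (1−a)S/(4σ).
T⁴ = 0.740·168.2/(4·5.67×10⁻⁸) = 5.489×10⁸ K⁴.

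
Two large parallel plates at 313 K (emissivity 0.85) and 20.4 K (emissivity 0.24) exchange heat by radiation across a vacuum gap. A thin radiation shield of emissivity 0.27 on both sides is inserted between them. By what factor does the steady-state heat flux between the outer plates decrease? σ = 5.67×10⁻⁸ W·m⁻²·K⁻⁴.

factor ≈ 2.48

Without shield: q₀ = σΔ(T⁴)/(1/ε₁+1/ε₂−1) with denominator 4.343.
With shield the two gaps are in series; the resistances add: (1/ε₁+1/ε_s−1)+(1/ε_s+1/ε₂−1) = 3.880+6.870 = 10.75.
Heat-flux ratio q₀/q = 10.75/4.343.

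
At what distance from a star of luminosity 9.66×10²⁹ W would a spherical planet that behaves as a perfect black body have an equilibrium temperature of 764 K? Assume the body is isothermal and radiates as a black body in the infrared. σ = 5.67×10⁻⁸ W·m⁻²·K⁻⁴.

For an isothermal black-emitting sphere, (1−a)S·πr² = σ·4πr²·T⁴ ⇒ S = 4σT⁴/(1−a).
S = 4·5.67×10⁻⁸·(764)⁴/1.00 = 77270 W/m².
Flux falls as S = L/(4πd²), so d = √(L/(4πS)) = √(9.66×10²⁹/(4π·77270)).

d ≈ 9.97×10¹¹ m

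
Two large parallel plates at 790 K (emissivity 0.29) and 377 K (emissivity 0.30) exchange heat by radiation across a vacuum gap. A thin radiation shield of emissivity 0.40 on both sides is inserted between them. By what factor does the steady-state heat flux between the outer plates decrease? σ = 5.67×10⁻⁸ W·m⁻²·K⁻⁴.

Without shield: q₀ = σΔ(T⁴)/(1/ε₁+1/ε₂−1) with denominator 5.782.
With shield the two gaps are in series; the resistances add: (1/ε₁+1/ε_s−1)+(1/ε_s+1/ε₂−1) = 4.948+4.833 = 9.782.
Heat-flux ratio q₀/q = 9.782/5.782.

factor ≈ 1.69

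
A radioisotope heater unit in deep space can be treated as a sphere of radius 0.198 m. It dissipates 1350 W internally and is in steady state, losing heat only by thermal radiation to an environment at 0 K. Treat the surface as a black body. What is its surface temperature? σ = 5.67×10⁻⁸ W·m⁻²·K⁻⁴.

Steady state: internal power = radiated power, P = εσA T⁴.
Radiating area A = 4πr² = 0.4927 m².
T⁴ = P/(εσA) = 1350/(1.0·5.67×10⁻⁸·0.4927) = 4.833×10¹⁰ K⁴.
T = (4.833×10¹⁰)^(1/4).

T ≈ 469 K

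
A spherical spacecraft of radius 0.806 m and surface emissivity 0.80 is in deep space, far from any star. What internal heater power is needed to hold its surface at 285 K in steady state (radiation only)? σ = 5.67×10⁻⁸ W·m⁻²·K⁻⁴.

P = εσ·4πr²·T⁴.
4πr² = 8.164 m²; T⁴ = 6.598×10⁹ K⁴.
P = 0.80·5.67×10⁻⁸·8.164·6.598×10⁹.

P ≈ 2440 W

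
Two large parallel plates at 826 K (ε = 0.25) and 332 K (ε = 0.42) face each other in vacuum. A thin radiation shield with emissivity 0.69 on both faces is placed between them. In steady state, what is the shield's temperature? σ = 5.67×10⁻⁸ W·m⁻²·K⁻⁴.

In steady state the net flux on the hot side equals that on the cold side.
σ(T₁⁴−T_s⁴)/D₁ = σ(T_s⁴−T₂⁴)/D₂, with D₁ = 1/ε₁+1/ε_s−1 = 4.449, D₂ = 1/ε_s+1/ε₂−1 = 2.830.
Solve for T_s⁴: T_s⁴ = (D₂·T₁⁴ + D₁·T₂⁴)/(D₁+D₂) = 1.884×10¹¹ K⁴.

T_s ≈ 659 K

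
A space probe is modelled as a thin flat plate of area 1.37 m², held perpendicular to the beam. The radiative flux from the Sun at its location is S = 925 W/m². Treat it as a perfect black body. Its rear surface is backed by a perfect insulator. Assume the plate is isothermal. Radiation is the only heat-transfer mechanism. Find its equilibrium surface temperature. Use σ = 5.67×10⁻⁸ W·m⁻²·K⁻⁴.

T ≈ 357 K

At equilibrium, absorbed power = emitted power.
Absorbing cross-section = A = 1.370 m²; emitting surface = A = 1.370 m² (ratio 1).
S·A_cross = εσ·A_surf·T⁴  ⇒  T⁴ = S/(1σ).
T⁴ = 1.00·925/(1·5.67×10⁻⁸) = 1.631×10¹⁰ K⁴.
T = (1.631×10¹⁰)^(1/4).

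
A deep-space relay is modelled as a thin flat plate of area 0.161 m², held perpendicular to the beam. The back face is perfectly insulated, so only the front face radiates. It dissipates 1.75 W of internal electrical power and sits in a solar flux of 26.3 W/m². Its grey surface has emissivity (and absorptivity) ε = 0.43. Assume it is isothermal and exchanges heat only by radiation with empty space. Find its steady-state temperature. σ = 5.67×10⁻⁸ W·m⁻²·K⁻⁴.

At steady state, absorbed solar power + internal power = radiated power.
Absorbed: α·S·A_cross = 0.43·26.3·0.1610 = 1.821 W (cross-section A).
Total input = 1.821 + 1.75 = 3.571 W.
Radiated: εσ·A_surf·T⁴ with A_surf = A = 0.1610 m².
T⁴ = 3.571/(0.43·5.67×10⁻⁸·0.1610) = 9.097×10⁸ K⁴.

T ≈ 174 K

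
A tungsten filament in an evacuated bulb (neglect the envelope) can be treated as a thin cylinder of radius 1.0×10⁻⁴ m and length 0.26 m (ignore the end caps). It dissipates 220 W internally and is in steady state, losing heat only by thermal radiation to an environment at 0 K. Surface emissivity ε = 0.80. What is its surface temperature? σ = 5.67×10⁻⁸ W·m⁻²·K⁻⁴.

T ≈ 2330 K

Steady state: internal power = radiated power, P = εσA T⁴.
Radiating area A = 2πrL = 1.634×10⁻⁴ m².
T⁴ = P/(εσA) = 220/(0.80·5.67×10⁻⁸·1.634×10⁻⁴) = 2.969×10¹³ K⁴.
T = (2.969×10¹³)^(1/4).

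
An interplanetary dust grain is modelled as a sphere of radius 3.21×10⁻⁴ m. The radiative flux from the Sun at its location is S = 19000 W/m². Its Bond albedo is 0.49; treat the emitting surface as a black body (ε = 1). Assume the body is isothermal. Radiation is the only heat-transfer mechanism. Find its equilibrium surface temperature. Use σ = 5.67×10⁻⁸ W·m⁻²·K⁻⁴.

At equilibrium, absorbed power = emitted power.
Absorbing cross-section = πr² = 3.237×10⁻⁷ m²; emitting surface = 4πr² = 1.295×10⁻⁶ m² (ratio 4).
(1−a)S·A_cross = εσ·A_surf·T⁴  ⇒  T⁴ = (1−a)S/(4σ).
T⁴ = 0.510·19000/(4·5.67×10⁻⁸) = 4.272×10¹⁰ K⁴.
T = (4.272×10¹⁰)^(1/4).

T ≈ 455 K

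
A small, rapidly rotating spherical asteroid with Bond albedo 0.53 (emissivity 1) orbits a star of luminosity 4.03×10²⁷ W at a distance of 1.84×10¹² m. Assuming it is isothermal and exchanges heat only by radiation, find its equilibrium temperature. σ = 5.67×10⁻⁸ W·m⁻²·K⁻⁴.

First find the stellar flux at distance d: S = L/(4πd²) = 4.03×10²⁷/(4π·(1.84×10¹²)²) = 94.72 W/m².
For an isothermal sphere, absorbed (1−a)S·πr² = emitted σ·4πr²·T⁴, so T⁴ = (1−a)S/(4σ).
T⁴ = 0.470·94.72/(4·5.67×10⁻⁸) = 1.963×10⁸ K⁴.

T ≈ 118 K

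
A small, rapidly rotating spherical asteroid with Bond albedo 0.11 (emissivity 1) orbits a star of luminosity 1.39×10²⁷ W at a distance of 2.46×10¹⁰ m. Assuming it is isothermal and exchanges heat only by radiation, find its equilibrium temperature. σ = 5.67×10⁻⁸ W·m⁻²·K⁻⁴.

First find the stellar flux at distance d: S = L/(4πd²) = 1.39×10²⁷/(4π·(2.46×10¹⁰)²) = 1.828×10⁵ W/m².
For an isothermal sphere, absorbed (1−a)S·πr² = emitted σ·4πr²·T⁴, so T⁴ = (1−a)S/(4σ).
T⁴ = 0.890·1.828×10⁵/(4·5.67×10⁻⁸) = 7.173×10¹¹ K⁴.

T ≈ 920 K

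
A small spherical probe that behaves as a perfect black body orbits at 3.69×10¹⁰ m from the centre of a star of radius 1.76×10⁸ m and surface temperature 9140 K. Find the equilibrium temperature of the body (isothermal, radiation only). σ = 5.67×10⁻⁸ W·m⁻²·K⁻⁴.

The star's surface emits σT_*⁴; at distance d the flux is S = σT_*⁴(R_*/d)².
S = 5.67×10⁻⁸·(9140)⁴·(1.76×10⁸/3.69×10¹⁰)² = 9002 W/m².
For an isothermal sphere T⁴ = (1−a)S/(4σ) = 3.969×10¹⁰ K⁴.

T ≈ 446 K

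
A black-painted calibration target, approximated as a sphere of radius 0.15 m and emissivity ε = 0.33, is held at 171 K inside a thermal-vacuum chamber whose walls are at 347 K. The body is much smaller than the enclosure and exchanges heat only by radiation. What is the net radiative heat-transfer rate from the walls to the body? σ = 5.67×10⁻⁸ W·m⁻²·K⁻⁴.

P_net ≈ 72.2 W

For a small grey body in a large enclosure: P_net = εσA(T_body⁴ − T_wall⁴).
A = 4πr² = 0.2827 m²; T_body⁴ − T_wall⁴ = 8.550×10⁸ − 1.450×10¹⁰ = -1.364×10¹⁰ K⁴.
|P_net| = 0.33·5.67×10⁻⁸·0.2827·1.364×10¹⁰.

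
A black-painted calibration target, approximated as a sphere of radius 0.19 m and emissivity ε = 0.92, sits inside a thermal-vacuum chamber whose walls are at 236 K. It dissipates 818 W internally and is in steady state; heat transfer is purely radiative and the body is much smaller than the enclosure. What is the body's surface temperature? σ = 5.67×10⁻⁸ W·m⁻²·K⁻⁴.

For a small grey body in a large enclosure, net radiated power = εσA(T⁴ − T_w⁴).
Steady state: P = εσA(T⁴ − T_w⁴) with A = 4πr² = 0.4536 m².
T⁴ = P/(εσA) + T_w⁴ = 818/(0.92·5.67×10⁻⁸·0.4536) + (236)⁴
    = 3.457×10¹⁰ + 3.102×10⁹ = 3.767×10¹⁰ K⁴.

T ≈ 441 K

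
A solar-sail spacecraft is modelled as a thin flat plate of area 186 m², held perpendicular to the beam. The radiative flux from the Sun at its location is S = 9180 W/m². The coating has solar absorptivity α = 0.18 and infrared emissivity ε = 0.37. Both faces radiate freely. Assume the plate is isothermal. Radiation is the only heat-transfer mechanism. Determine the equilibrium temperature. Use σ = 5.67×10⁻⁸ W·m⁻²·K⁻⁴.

At equilibrium, absorbed power = emitted power.
Absorbing cross-section = A = 186.0 m²; emitting surface = 2A = 372.0 m² (ratio 2).
αS·A_cross = εσ·A_surf·T⁴  ⇒  T⁴ = αS/(ε·2σ).
T⁴ = 0.180·9180/(0.37·2·5.67×10⁻⁸) = 3.938×10¹⁰ K⁴.
T = (3.938×10¹⁰)^(1/4).

T ≈ 445 K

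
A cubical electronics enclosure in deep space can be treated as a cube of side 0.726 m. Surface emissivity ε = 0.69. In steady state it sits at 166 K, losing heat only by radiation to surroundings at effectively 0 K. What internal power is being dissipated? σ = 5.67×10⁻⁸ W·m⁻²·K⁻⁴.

Steady state: P = εσA T⁴.
A = 6L² = 3.162 m²; T⁴ = (166)⁴ = 7.593×10⁸ K⁴.
P = 0.69 × 5.67×10⁻⁸ × 3.162 × 7.593×10⁸.

P ≈ 93.9 W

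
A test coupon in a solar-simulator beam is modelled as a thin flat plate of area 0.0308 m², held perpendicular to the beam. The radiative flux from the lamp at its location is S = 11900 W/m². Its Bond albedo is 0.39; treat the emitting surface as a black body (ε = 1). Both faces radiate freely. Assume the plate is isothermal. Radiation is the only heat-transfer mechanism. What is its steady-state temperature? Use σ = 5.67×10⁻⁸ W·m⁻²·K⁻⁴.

At equilibrium, absorbed power = emitted power.
Absorbing cross-section = A = 0.03080 m²; emitting surface = 2A = 0.06160 m² (ratio 2).
(1−a)S·A_cross = εσ·A_surf·T⁴  ⇒  T⁴ = (1−a)S/(2σ).
T⁴ = 0.610·11900/(2·5.67×10⁻⁸) = 6.401×10¹⁰ K⁴.
T = (6.401×10¹⁰)^(1/4).

T ≈ 503 K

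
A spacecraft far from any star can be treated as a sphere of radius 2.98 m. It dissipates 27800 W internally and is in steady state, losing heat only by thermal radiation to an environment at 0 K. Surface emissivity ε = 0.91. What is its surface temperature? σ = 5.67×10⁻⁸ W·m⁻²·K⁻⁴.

T ≈ 264 K

Steady state: internal power = radiated power, P = εσA T⁴.
Radiating area A = 4πr² = 111.6 m².
T⁴ = P/(εσA) = 27800/(0.91·5.67×10⁻⁸·111.6) = 4.828×10⁹ K⁴.
T = (4.828×10⁹)^(1/4).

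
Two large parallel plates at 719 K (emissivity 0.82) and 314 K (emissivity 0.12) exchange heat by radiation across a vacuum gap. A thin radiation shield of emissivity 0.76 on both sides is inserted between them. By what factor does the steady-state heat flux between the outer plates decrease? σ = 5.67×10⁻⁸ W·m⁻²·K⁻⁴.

factor ≈ 1.19

Without shield: q₀ = σΔ(T⁴)/(1/ε₁+1/ε₂−1) with denominator 8.553.
With shield the two gaps are in series; the resistances add: (1/ε₁+1/ε_s−1)+(1/ε_s+1/ε₂−1) = 1.535+8.649 = 10.18.
Heat-flux ratio q₀/q = 10.18/8.553.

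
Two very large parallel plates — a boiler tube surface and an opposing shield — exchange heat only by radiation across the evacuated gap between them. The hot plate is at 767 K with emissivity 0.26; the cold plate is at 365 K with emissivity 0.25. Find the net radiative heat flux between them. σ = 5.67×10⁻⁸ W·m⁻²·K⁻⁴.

q ≈ 2720 W/m²

For two infinite grey parallel plates, q = σ(T₁⁴ − T₂⁴)/(1/ε₁ + 1/ε₂ − 1).
T₁⁴ − T₂⁴ = 3.461×10¹¹ − 1.775×10¹⁰ = 3.283×10¹¹ K⁴.
1/ε₁ + 1/ε₂ − 1 = 3.846 + 4.000 − 1 = 6.846.
q = 5.67×10⁻⁸ × 3.283×10¹¹ / 6.846.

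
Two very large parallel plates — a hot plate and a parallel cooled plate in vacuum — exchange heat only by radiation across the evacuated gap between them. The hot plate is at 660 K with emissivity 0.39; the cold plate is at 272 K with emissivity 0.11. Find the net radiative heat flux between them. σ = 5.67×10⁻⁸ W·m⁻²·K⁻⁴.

q ≈ 981 W/m²

For two infinite grey parallel plates, q = σ(T₁⁴ − T₂⁴)/(1/ε₁ + 1/ε₂ − 1).
T₁⁴ − T₂⁴ = 1.897×10¹¹ − 5.474×10⁹ = 1.843×10¹¹ K⁴.
1/ε₁ + 1/ε₂ − 1 = 2.564 + 9.091 − 1 = 10.66.
q = 5.67×10⁻⁸ × 1.843×10¹¹ / 10.66.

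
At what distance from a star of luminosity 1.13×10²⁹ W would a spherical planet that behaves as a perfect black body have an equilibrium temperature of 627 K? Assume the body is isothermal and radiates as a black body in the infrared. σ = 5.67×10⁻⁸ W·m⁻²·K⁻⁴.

d ≈ 5.06×10¹¹ m

For an isothermal black-emitting sphere, (1−a)S·πr² = σ·4πr²·T⁴ ⇒ S = 4σT⁴/(1−a).
S = 4·5.67×10⁻⁸·(627)⁴/1.00 = 35050 W/m².
Flux falls as S = L/(4πd²), so d = √(L/(4πS)) = √(1.13×10²⁹/(4π·35050)).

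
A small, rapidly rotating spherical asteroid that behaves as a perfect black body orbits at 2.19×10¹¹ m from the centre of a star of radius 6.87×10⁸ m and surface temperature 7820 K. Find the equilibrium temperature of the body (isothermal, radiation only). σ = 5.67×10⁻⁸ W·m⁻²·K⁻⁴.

The star's surface emits σT_*⁴; at distance d the flux is S = σT_*⁴(R_*/d)².
S = 5.67×10⁻⁸·(7820)⁴·(6.87×10⁸/2.19×10¹¹)² = 2087 W/m².
For an isothermal sphere T⁴ = (1−a)S/(4σ) = 9.200×10⁹ K⁴.

T ≈ 310 K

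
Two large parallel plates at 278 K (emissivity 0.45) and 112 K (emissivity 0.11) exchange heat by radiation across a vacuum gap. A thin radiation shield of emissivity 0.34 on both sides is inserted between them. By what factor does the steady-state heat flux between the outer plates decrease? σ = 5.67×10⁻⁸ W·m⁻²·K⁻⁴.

factor ≈ 1.47

Without shield: q₀ = σΔ(T⁴)/(1/ε₁+1/ε₂−1) with denominator 10.31.
With shield the two gaps are in series; the resistances add: (1/ε₁+1/ε_s−1)+(1/ε_s+1/ε₂−1) = 4.163+11.03 = 15.20.
Heat-flux ratio q₀/q = 15.20/10.31.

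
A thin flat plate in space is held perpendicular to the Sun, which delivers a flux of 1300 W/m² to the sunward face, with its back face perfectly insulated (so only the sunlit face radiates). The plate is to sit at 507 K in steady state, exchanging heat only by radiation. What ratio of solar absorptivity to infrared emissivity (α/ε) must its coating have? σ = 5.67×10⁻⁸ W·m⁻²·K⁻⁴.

Balance: αS·A = εσ·1A·T⁴ ⇒ α/ε = σT⁴/S.
α/ε = 5.67×10⁻⁸·(507)⁴/1300 = 5.67×10⁻⁸·6.607×10¹⁰/1300.

α/ε ≈ 2.88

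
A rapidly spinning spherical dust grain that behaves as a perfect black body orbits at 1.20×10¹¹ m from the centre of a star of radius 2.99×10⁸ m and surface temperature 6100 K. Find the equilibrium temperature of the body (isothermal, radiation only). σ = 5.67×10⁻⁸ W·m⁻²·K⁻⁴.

T ≈ 215 K

The star's surface emits σT_*⁴; at distance d the flux is S = σT_*⁴(R_*/d)².
S = 5.67×10⁻⁸·(6100)⁴·(2.99×10⁸/1.20×10¹¹)² = 487.4 W/m².
For an isothermal sphere T⁴ = (1−a)S/(4σ) = 2.149×10⁹ K⁴.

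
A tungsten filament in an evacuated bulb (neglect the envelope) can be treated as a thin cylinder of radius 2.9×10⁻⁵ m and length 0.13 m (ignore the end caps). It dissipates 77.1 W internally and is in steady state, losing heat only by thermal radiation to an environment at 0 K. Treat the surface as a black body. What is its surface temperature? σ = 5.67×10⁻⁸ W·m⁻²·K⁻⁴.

T ≈ 2750 K

Steady state: internal power = radiated power, P = εσA T⁴.
Radiating area A = 2πrL = 2.369×10⁻⁵ m².
T⁴ = P/(εσA) = 77.1/(1.0·5.67×10⁻⁸·2.369×10⁻⁵) = 5.741×10¹³ K⁴.
T = (5.741×10¹³)^(1/4).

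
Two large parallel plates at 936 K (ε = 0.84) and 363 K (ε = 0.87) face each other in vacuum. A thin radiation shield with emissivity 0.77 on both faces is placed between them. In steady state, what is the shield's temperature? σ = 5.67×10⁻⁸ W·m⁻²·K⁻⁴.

T_s ≈ 789 K

In steady state the net flux on the hot side equals that on the cold side.
σ(T₁⁴−T_s⁴)/D₁ = σ(T_s⁴−T₂⁴)/D₂, with D₁ = 1/ε₁+1/ε_s−1 = 1.489, D₂ = 1/ε_s+1/ε₂−1 = 1.448.
Solve for T_s⁴: T_s⁴ = (D₂·T₁⁴ + D₁·T₂⁴)/(D₁+D₂) = 3.872×10¹¹ K⁴.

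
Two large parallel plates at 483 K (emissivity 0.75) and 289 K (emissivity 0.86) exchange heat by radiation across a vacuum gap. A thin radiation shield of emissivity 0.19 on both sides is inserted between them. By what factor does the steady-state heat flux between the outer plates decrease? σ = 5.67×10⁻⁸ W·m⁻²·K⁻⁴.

Without shield: q₀ = σΔ(T⁴)/(1/ε₁+1/ε₂−1) with denominator 1.496.
With shield the two gaps are in series; the resistances add: (1/ε₁+1/ε_s−1)+(1/ε_s+1/ε₂−1) = 5.596+5.426 = 11.02.
Heat-flux ratio q₀/q = 11.02/1.496.

factor ≈ 7.37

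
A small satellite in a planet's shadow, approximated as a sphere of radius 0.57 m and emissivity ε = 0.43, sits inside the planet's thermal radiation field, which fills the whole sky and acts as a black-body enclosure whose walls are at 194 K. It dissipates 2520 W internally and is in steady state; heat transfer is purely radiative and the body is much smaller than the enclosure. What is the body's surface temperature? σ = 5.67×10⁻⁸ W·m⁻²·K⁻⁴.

T ≈ 404 K

For a small grey body in a large enclosure, net radiated power = εσA(T⁴ − T_w⁴).
Steady state: P = εσA(T⁴ − T_w⁴) with A = 4πr² = 4.083 m².
T⁴ = P/(εσA) + T_w⁴ = 2520/(0.43·5.67×10⁻⁸·4.083) + (194)⁴
    = 2.532×10¹⁰ + 1.416×10⁹ = 2.673×10¹⁰ K⁴.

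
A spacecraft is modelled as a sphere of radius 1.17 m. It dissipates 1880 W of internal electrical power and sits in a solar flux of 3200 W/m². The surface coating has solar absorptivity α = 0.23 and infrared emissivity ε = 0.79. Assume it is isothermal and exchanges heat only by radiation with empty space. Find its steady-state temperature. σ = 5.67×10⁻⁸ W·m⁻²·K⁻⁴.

At steady state, absorbed solar power + internal power = radiated power.
Absorbed: α·S·A_cross = 0.23·3200·4.301 = 3165 W (cross-section πr²).
Total input = 3165 + 1880 = 5045 W.
Radiated: εσ·A_surf·T⁴ with A_surf = 4πr² = 17.20 m².
T⁴ = 5045/(0.79·5.67×10⁻⁸·17.20) = 6.548×10⁹ K⁴.

T ≈ 284 K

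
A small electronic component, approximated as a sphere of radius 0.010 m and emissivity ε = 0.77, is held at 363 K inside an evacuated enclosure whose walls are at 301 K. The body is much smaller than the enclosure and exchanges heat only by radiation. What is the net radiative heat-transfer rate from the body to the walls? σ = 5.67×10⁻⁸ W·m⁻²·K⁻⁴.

P_net ≈ 0.502 W

For a small grey body in a large enclosure: P_net = εσA(T_body⁴ − T_wall⁴).
A = 4πr² = 0.001257 m²; T_body⁴ − T_wall⁴ = 1.736×10¹⁰ − 8.209×10⁹ = 9.155×10⁹ K⁴.
|P_net| = 0.77·5.67×10⁻⁸·0.001257·9.155×10⁹.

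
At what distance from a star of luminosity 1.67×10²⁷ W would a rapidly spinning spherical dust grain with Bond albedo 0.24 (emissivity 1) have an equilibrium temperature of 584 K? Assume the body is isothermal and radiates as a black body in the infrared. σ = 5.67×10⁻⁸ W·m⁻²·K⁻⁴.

For an isothermal black-emitting sphere, (1−a)S·πr² = σ·4πr²·T⁴ ⇒ S = 4σT⁴/(1−a).
S = 4·5.67×10⁻⁸·(584)⁴/0.760 = 34710 W/m².
Flux falls as S = L/(4πd²), so d = √(L/(4πS)) = √(1.67×10²⁷/(4π·34710)).

d ≈ 6.19×10¹⁰ m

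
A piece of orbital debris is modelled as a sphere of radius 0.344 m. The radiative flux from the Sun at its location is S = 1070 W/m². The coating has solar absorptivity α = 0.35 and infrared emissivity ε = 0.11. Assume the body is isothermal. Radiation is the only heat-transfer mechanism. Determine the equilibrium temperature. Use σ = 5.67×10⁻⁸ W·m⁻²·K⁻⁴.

At equilibrium, absorbed power = emitted power.
Absorbing cross-section = πr² = 0.3718 m²; emitting surface = 4πr² = 1.487 m² (ratio 4).
αS·A_cross = εσ·A_surf·T⁴  ⇒  T⁴ = αS/(ε·4σ).
T⁴ = 0.350·1070/(0.11·4·5.67×10⁻⁸) = 1.501×10¹⁰ K⁴.
T = (1.501×10¹⁰)^(1/4).

T ≈ 350 K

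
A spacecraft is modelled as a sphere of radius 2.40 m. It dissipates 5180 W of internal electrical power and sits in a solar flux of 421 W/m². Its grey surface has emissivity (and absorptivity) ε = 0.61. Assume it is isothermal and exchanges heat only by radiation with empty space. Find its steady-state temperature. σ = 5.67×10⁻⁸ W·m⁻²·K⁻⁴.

T ≈ 250 K

At steady state, absorbed solar power + internal power = radiated power.
Absorbed: α·S·A_cross = 0.61·421·18.10 = 4647 W (cross-section πr²).
Total input = 4647 + 5180 = 9827 W.
Radiated: εσ·A_surf·T⁴ with A_surf = 4πr² = 72.38 m².
T⁴ = 9827/(0.61·5.67×10⁻⁸·72.38) = 3.925×10⁹ K⁴.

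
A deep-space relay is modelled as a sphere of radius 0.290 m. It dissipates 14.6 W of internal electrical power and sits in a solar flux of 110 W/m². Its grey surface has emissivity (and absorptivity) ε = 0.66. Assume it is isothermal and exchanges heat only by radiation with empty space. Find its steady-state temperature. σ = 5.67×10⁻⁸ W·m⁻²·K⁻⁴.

T ≈ 171 K

At steady state, absorbed solar power + internal power = radiated power.
Absorbed: α·S·A_cross = 0.66·110·0.2642 = 19.18 W (cross-section πr²).
Total input = 19.18 + 14.6 = 33.78 W.
Radiated: εσ·A_surf·T⁴ with A_surf = 4πr² = 1.057 m².
T⁴ = 33.78/(0.66·5.67×10⁻⁸·1.057) = 8.542×10⁸ K⁴.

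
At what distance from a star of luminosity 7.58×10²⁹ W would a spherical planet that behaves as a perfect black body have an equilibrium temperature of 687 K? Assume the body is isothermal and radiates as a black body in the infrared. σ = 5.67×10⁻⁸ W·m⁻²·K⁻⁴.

For an isothermal black-emitting sphere, (1−a)S·πr² = σ·4πr²·T⁴ ⇒ S = 4σT⁴/(1−a).
S = 4·5.67×10⁻⁸·(687)⁴/1.00 = 50520 W/m².
Flux falls as S = L/(4πd²), so d = √(L/(4πS)) = √(7.58×10²⁹/(4π·50520)).

d ≈ 1.09×10¹² m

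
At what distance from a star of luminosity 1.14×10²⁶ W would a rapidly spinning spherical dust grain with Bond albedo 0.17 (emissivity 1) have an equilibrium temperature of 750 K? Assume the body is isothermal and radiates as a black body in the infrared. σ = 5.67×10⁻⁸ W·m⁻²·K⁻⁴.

For an isothermal black-emitting sphere, (1−a)S·πr² = σ·4πr²·T⁴ ⇒ S = 4σT⁴/(1−a).
S = 4·5.67×10⁻⁸·(750)⁴/0.830 = 86460 W/m².
Flux falls as S = L/(4πd²), so d = √(L/(4πS)) = √(1.14×10²⁶/(4π·86460)).

d ≈ 1.02×10¹⁰ m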